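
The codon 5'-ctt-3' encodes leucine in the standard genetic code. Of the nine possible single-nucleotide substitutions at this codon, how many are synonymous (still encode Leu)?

3

Position 1: none → 0 synonymous.
Position 2: none → 0 synonymous.
Position 3: CTC, CTA, CTG → 3 synonymous.
Total: 0 + 0 + 3 = 3.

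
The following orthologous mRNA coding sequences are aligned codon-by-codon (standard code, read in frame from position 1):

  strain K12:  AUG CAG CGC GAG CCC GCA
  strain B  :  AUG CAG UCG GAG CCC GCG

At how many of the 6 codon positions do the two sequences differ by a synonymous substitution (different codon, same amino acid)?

Codon 1: AUG Met / AUG Met — identical.
Codon 2: CAG Gln / CAG Gln — identical.
Codon 3: CGC Arg / UCG Ser — nonsynonymous.
Codon 4: GAG Glu / GAG Glu — identical.
Codon 5: CCC Pro / CCC Pro — identical.
Codon 6: GCA Ala / GCG Ala — synonymous.
Synonymous differences: 1.

1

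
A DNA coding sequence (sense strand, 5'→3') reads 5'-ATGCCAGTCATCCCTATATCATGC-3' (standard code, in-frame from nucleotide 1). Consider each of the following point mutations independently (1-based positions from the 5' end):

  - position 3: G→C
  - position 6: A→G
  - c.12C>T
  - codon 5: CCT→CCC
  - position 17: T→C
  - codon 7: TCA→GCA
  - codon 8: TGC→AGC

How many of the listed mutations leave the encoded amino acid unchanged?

3

Codon 1: ATG (Met) → ATC (Ile) — missense.
Codon 2: CCA (Pro) → CCG (Pro) — synonymous.
Codon 4: ATC (Ile) → ATT (Ile) — synonymous.
Codon 5: CCT (Pro) → CCC (Pro) — synonymous.
Codon 6: ATA (Ile) → ACA (Thr) — missense.
Codon 7: TCA (Ser) → GCA (Ala) — missense.
Codon 8: TGC (Cys) → AGC (Ser) — missense.
Synonymous: 3 of 7.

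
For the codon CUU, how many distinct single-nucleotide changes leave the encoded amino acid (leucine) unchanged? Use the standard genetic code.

Position 1: none → 0 synonymous.
Position 2: none → 0 synonymous.
Position 3: CUC, CUA, CUG → 3 synonymous.
Total: 0 + 0 + 3 = 3.

3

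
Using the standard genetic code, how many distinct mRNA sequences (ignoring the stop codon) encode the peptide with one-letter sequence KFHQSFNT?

Lys: 2 codons.
Phe: 2 codons.
His: 2 codons.
Gln: 2 codons.
Ser: 6 codons.
Phe: 2 codons.
Asn: 2 codons.
Thr: 4 codons.
2 × 2 × 2 × 2 × 6 × 2 × 2 × 4 = 1536.

1536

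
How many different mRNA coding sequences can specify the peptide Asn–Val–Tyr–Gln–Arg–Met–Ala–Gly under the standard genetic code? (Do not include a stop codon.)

3072

Asn: 2 codons.
Val: 4 codons.
Tyr: 2 codons.
Gln: 2 codons.
Arg: 6 codons.
Met: 1 codon.
Ala: 4 codons.
Gly: 4 codons.
2 × 4 × 2 × 2 × 6 × 1 × 4 × 4 = 3072.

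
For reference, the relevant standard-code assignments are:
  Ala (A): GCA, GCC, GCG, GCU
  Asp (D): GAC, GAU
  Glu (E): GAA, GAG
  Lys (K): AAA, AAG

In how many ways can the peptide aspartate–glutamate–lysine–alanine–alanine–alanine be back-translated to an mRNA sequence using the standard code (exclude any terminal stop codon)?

Asp: 2 codons.
Glu: 2 codons.
Lys: 2 codons.
Ala: 4 codons.
Ala: 4 codons.
Ala: 4 codons.
2 × 2 × 2 × 4 × 4 × 4 = 512.

512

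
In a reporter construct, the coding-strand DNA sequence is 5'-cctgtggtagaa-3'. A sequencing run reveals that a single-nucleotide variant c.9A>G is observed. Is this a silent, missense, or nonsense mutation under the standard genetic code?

Position 9 falls in codon 3: GTA → Val.
After the substitution the codon is GTG → Val.
Both encode Val, so the change is synonymous.

silent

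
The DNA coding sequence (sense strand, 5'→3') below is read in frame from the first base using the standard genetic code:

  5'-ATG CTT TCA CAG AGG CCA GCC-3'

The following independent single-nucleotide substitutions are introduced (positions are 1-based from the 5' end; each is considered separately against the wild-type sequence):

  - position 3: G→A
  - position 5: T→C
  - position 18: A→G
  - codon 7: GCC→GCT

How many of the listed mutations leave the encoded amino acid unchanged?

Codon 1: ATG (Met) → ATA (Ile) — missense.
Codon 2: CTT (Leu) → CCT (Pro) — missense.
Codon 6: CCA (Pro) → CCG (Pro) — synonymous.
Codon 7: GCC (Ala) → GCT (Ala) — synonymous.
Synonymous: 2 of 4.

2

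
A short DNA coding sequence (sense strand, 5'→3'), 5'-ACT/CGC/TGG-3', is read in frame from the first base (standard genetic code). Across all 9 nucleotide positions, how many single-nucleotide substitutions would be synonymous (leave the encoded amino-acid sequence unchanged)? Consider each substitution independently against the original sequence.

Codon 1 (ACT, Thr): 3 synonymous substitutions.
Codon 2 (CGC, Arg): 3 synonymous substitutions.
Codon 3 (TGG, Trp): 0 synonymous substitutions.
Total: 3 + 3 + 0 = 6.

6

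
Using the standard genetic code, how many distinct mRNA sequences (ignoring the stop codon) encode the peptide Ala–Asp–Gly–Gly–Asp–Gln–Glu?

Ala: 4 codons.
Asp: 2 codons.
Gly: 4 codons.
Gly: 4 codons.
Asp: 2 codons.
Gln: 2 codons.
Glu: 2 codons.
4 × 2 × 4 × 4 × 2 × 2 × 2 = 1024.

1024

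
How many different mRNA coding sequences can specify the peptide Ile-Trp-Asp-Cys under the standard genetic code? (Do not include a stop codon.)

Ile: 3 codons.
Trp: 1 codon.
Asp: 2 codons.
Cys: 2 codons.
3 × 1 × 2 × 2 = 12.

12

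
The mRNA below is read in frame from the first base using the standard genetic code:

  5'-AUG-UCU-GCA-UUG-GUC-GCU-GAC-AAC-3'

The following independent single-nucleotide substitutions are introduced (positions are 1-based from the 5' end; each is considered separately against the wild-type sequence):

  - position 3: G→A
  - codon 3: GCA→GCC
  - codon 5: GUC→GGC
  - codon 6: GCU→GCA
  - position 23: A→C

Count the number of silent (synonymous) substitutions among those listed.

Codon 1: AUG (Met) → AUA (Ile) — missense.
Codon 3: GCA (Ala) → GCC (Ala) — synonymous.
Codon 5: GUC (Val) → GGC (Gly) — missense.
Codon 6: GCU (Ala) → GCA (Ala) — synonymous.
Codon 8: AAC (Asn) → ACC (Thr) — missense.
Synonymous: 2 of 5.

2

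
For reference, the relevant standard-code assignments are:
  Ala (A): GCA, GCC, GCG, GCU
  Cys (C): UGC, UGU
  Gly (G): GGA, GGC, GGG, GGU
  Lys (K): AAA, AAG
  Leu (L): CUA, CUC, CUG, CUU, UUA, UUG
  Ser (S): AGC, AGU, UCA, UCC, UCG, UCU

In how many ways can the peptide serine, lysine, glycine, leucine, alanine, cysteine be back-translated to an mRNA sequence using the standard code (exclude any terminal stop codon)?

Ser: 6 codons.
Lys: 2 codons.
Gly: 4 codons.
Leu: 6 codons.
Ala: 4 codons.
Cys: 2 codons.
6 × 2 × 4 × 6 × 4 × 2 = 2304.

2304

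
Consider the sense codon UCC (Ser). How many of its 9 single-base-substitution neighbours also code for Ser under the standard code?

Position 1: none → 0 synonymous.
Position 2: none → 0 synonymous.
Position 3: UCU, UCA, UCG → 3 synonymous.
Total: 0 + 0 + 3 = 3.

3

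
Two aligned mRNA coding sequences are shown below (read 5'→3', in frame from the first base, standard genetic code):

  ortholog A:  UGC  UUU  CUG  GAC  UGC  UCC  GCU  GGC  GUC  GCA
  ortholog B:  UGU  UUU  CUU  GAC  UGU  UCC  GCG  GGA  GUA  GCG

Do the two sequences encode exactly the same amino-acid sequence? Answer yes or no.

yes

Codon 1: UGC Cys / UGU Cys — synonymous.
Codon 2: UUU Phe / UUU Phe — identical.
Codon 3: CUG Leu / CUU Leu — synonymous.
Codon 4: GAC Asp / GAC Asp — identical.
Codon 5: UGC Cys / UGU Cys — synonymous.
Codon 6: UCC Ser / UCC Ser — identical.
Codon 7: GCU Ala / GCG Ala — synonymous.
Codon 8: GGC Gly / GGA Gly — synonymous.
Codon 9: GUC Val / GUA Val — synonymous.
Codon 10: GCA Ala / GCG Ala — synonymous.
Nonsynonymous differences: 0 → same protein.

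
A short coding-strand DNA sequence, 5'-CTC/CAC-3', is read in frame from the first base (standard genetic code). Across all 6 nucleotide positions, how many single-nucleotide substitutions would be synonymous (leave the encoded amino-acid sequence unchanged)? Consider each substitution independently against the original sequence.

Codon 1 (CTC, Leu): 3 synonymous substitutions.
Codon 2 (CAC, His): 1 synonymous substitution.
Total: 3 + 1 = 4.

4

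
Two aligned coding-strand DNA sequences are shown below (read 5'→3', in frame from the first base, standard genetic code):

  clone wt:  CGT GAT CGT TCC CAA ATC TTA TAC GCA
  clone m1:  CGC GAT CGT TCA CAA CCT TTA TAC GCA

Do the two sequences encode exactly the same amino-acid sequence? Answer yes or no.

Codon 1: CGT Arg / CGC Arg — synonymous.
Codon 2: GAT Asp / GAT Asp — identical.
Codon 3: CGT Arg / CGT Arg — identical.
Codon 4: TCC Ser / TCA Ser — synonymous.
Codon 5: CAA Gln / CAA Gln — identical.
Codon 6: ATC Ile / CCT Pro — nonsynonymous.
Codon 7: TTA Leu / TTA Leu — identical.
Codon 8: TAC Tyr / TAC Tyr — identical.
Codon 9: GCA Ala / GCA Ala — identical.
Nonsynonymous differences: 1 → different protein.

no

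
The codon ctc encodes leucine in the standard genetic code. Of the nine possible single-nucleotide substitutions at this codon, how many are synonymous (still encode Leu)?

Position 1: none → 0 synonymous.
Position 2: none → 0 synonymous.
Position 3: CTT, CTA, CTG → 3 synonymous.
Total: 0 + 0 + 3 = 3.

3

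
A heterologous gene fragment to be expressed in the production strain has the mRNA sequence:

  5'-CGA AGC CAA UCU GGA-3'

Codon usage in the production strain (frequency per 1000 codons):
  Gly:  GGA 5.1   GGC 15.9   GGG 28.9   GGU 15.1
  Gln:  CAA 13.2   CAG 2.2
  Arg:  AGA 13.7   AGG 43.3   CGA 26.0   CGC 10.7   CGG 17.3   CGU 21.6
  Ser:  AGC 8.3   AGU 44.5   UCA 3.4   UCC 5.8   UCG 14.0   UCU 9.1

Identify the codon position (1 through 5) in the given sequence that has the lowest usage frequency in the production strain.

5

Codon 1 CGA (Arg): 26.0 per 1000.
Codon 2 AGC (Ser): 8.3 per 1000.
Codon 3 CAA (Gln): 13.2 per 1000.
Codon 4 UCU (Ser): 9.1 per 1000.
Codon 5 GGA (Gly): 5.1 per 1000.
Lowest frequency is 5.1 at codon 5.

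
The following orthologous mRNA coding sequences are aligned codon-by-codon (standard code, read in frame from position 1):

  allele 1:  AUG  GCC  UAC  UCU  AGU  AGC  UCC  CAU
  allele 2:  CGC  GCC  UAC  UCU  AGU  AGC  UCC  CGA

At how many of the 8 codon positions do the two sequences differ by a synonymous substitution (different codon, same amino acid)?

Codon 1: AUG Met / CGC Arg — nonsynonymous.
Codon 2: GCC Ala / GCC Ala — identical.
Codon 3: UAC Tyr / UAC Tyr — identical.
Codon 4: UCU Ser / UCU Ser — identical.
Codon 5: AGU Ser / AGU Ser — identical.
Codon 6: AGC Ser / AGC Ser — identical.
Codon 7: UCC Ser / UCC Ser — identical.
Codon 8: CAU His / CGA Arg — nonsynonymous.
Synonymous differences: 0.

0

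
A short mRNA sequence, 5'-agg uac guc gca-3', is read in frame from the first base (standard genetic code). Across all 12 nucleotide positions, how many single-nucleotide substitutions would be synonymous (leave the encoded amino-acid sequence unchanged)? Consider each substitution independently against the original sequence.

9

Codon 1 (AGG, Arg): 2 synonymous substitutions.
Codon 2 (UAC, Tyr): 1 synonymous substitution.
Codon 3 (GUC, Val): 3 synonymous substitutions.
Codon 4 (GCA, Ala): 3 synonymous substitutions.
Total: 2 + 1 + 3 + 3 = 9.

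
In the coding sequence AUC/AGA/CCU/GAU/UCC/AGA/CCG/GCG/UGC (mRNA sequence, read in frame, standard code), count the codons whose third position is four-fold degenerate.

Codon 1 AUC (Ile): third position 3-fold.
Codon 2 AGA (Arg): third position 2-fold.
Codon 3 CCU (Pro): third position 4-fold.
Codon 4 GAU (Asp): third position 2-fold.
Codon 5 UCC (Ser): third position 4-fold.
Codon 6 AGA (Arg): third position 2-fold.
Codon 7 CCG (Pro): third position 4-fold.
Codon 8 GCG (Ala): third position 4-fold.
Codon 9 UGC (Cys): third position 2-fold.
Four-fold degenerate third positions: 4.

4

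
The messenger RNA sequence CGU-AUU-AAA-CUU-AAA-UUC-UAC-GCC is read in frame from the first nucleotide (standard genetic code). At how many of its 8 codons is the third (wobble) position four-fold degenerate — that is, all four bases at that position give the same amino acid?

3

Codon 1 CGU (Arg): third position 4-fold.
Codon 2 AUU (Ile): third position 3-fold.
Codon 3 AAA (Lys): third position 2-fold.
Codon 4 CUU (Leu): third position 4-fold.
Codon 5 AAA (Lys): third position 2-fold.
Codon 6 UUC (Phe): third position 2-fold.
Codon 7 UAC (Tyr): third position 2-fold.
Codon 8 GCC (Ala): third position 4-fold.
Four-fold degenerate third positions: 3.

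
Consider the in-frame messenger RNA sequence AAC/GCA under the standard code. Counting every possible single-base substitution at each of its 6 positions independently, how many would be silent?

Codon 1 (AAC, Asn): 1 synonymous substitution.
Codon 2 (GCA, Ala): 3 synonymous substitutions.
Total: 1 + 3 = 4.

4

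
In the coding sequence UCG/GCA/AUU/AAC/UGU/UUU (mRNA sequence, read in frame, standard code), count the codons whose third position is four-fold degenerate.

Codon 1 UCG (Ser): third position 4-fold.
Codon 2 GCA (Ala): third position 4-fold.
Codon 3 AUU (Ile): third position 3-fold.
Codon 4 AAC (Asn): third position 2-fold.
Codon 5 UGU (Cys): third position 2-fold.
Codon 6 UUU (Phe): third position 2-fold.
Four-fold degenerate third positions: 2.

2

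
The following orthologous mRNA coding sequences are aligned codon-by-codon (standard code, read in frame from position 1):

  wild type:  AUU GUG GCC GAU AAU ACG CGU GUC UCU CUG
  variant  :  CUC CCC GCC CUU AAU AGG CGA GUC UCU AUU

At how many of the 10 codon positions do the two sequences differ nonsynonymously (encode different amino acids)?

5

Codon 1: AUU Ile / CUC Leu — nonsynonymous.
Codon 2: GUG Val / CCC Pro — nonsynonymous.
Codon 3: GCC Ala / GCC Ala — identical.
Codon 4: GAU Asp / CUU Leu — nonsynonymous.
Codon 5: AAU Asn / AAU Asn — identical.
Codon 6: ACG Thr / AGG Arg — nonsynonymous.
Codon 7: CGU Arg / CGA Arg — synonymous.
Codon 8: GUC Val / GUC Val — identical.
Codon 9: UCU Ser / UCU Ser — identical.
Codon 10: CUG Leu / AUU Ile — nonsynonymous.
Nonsynonymous differences: 5.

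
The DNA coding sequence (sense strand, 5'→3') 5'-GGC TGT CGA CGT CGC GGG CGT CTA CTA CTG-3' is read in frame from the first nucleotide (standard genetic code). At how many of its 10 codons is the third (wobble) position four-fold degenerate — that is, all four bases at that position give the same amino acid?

9

Codon 1 GGC (Gly): third position 4-fold.
Codon 2 TGT (Cys): third position 2-fold.
Codon 3 CGA (Arg): third position 4-fold.
Codon 4 CGT (Arg): third position 4-fold.
Codon 5 CGC (Arg): third position 4-fold.
Codon 6 GGG (Gly): third position 4-fold.
Codon 7 CGT (Arg): third position 4-fold.
Codon 8 CTA (Leu): third position 4-fold.
Codon 9 CTA (Leu): third position 4-fold.
Codon 10 CTG (Leu): third position 4-fold.
Four-fold degenerate third positions: 9.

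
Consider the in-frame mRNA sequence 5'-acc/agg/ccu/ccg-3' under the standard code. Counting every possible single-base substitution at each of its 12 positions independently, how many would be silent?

Codon 1 (ACC, Thr): 3 synonymous substitutions.
Codon 2 (AGG, Arg): 2 synonymous substitutions.
Codon 3 (CCU, Pro): 3 synonymous substitutions.
Codon 4 (CCG, Pro): 3 synonymous substitutions.
Total: 3 + 2 + 3 + 3 = 11.

11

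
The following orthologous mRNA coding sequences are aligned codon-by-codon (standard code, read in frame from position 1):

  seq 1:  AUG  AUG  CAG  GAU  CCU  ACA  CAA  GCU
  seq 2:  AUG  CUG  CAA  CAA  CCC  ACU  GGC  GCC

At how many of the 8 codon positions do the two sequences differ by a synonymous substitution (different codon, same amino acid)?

Codon 1: AUG Met / AUG Met — identical.
Codon 2: AUG Met / CUG Leu — nonsynonymous.
Codon 3: CAG Gln / CAA Gln — synonymous.
Codon 4: GAU Asp / CAA Gln — nonsynonymous.
Codon 5: CCU Pro / CCC Pro — synonymous.
Codon 6: ACA Thr / ACU Thr — synonymous.
Codon 7: CAA Gln / GGC Gly — nonsynonymous.
Codon 8: GCU Ala / GCC Ala — synonymous.
Synonymous differences: 4.

4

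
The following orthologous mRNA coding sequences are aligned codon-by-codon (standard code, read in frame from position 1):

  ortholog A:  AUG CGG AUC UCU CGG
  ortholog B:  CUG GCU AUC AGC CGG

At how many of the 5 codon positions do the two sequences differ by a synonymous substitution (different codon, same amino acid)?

1

Codon 1: AUG Met / CUG Leu — nonsynonymous.
Codon 2: CGG Arg / GCU Ala — nonsynonymous.
Codon 3: AUC Ile / AUC Ile — identical.
Codon 4: UCU Ser / AGC Ser — synonymous.
Codon 5: CGG Arg / CGG Arg — identical.
Synonymous differences: 1.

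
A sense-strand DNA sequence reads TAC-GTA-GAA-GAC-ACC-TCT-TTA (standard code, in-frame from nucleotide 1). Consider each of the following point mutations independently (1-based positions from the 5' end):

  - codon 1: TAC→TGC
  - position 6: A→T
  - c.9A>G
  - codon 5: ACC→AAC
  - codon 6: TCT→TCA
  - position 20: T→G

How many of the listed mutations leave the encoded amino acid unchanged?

3

Codon 1: TAC (Tyr) → TGC (Cys) — missense.
Codon 2: GTA (Val) → GTT (Val) — synonymous.
Codon 3: GAA (Glu) → GAG (Glu) — synonymous.
Codon 5: ACC (Thr) → AAC (Asn) — missense.
Codon 6: TCT (Ser) → TCA (Ser) — synonymous.
Codon 7: TTA (Leu) → TGA (Stop) — nonsense.
Synonymous: 3 of 6.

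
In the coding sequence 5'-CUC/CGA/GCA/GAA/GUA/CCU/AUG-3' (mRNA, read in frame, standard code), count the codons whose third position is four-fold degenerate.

5

Codon 1 CUC (Leu): third position 4-fold.
Codon 2 CGA (Arg): third position 4-fold.
Codon 3 GCA (Ala): third position 4-fold.
Codon 4 GAA (Glu): third position 2-fold.
Codon 5 GUA (Val): third position 4-fold.
Codon 6 CCU (Pro): third position 4-fold.
Codon 7 AUG (Met): third position 1-fold.
Four-fold degenerate third positions: 5.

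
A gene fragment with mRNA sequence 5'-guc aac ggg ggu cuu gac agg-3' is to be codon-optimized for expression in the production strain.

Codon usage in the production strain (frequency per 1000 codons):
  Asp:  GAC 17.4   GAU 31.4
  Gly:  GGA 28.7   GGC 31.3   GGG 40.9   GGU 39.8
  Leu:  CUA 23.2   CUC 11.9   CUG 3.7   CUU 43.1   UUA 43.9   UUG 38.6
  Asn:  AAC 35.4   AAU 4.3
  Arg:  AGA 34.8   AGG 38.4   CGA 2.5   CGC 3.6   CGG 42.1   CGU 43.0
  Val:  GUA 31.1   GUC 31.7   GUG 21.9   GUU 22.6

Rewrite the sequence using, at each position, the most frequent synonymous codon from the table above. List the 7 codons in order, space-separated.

Codon 1 (Val): best is GUC at 31.7.
Codon 2 (Asn): best is AAC at 35.4.
Codon 3 (Gly): best is GGG at 40.9.
Codon 4 (Gly): best is GGG at 40.9.
Codon 5 (Leu): best is UUA at 43.9.
Codon 6 (Asp): best is GAU at 31.4.
Codon 7 (Arg): best is CGU at 43.0.

GUC AAC GGG GGG UUA GAU CGU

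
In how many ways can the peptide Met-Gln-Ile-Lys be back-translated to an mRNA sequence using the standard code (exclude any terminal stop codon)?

12

Met: 1 codon.
Gln: 2 codons.
Ile: 3 codons.
Lys: 2 codons.
1 × 2 × 3 × 2 = 12.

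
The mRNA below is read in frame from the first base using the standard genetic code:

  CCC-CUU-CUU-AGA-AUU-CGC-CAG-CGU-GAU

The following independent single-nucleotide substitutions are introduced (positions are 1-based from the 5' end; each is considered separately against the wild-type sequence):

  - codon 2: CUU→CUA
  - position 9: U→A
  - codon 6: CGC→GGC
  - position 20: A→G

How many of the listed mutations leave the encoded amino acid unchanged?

Codon 2: CUU (Leu) → CUA (Leu) — synonymous.
Codon 3: CUU (Leu) → CUA (Leu) — synonymous.
Codon 6: CGC (Arg) → GGC (Gly) — missense.
Codon 7: CAG (Gln) → CGG (Arg) — missense.
Synonymous: 2 of 4.

2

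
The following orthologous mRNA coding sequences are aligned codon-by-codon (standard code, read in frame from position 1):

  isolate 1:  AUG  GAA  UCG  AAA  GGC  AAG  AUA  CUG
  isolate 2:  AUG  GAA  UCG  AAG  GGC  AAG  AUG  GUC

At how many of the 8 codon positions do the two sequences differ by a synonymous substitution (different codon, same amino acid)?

Codon 1: AUG Met / AUG Met — identical.
Codon 2: GAA Glu / GAA Glu — identical.
Codon 3: UCG Ser / UCG Ser — identical.
Codon 4: AAA Lys / AAG Lys — synonymous.
Codon 5: GGC Gly / GGC Gly — identical.
Codon 6: AAG Lys / AAG Lys — identical.
Codon 7: AUA Ile / AUG Met — nonsynonymous.
Codon 8: CUG Leu / GUC Val — nonsynonymous.
Synonymous differences: 1.

1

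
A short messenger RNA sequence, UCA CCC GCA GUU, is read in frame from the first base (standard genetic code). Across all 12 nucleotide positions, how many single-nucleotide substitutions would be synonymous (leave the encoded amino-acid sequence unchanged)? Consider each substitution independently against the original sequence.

Codon 1 (UCA, Ser): 3 synonymous substitutions.
Codon 2 (CCC, Pro): 3 synonymous substitutions.
Codon 3 (GCA, Ala): 3 synonymous substitutions.
Codon 4 (GUU, Val): 3 synonymous substitutions.
Total: 3 + 3 + 3 + 3 = 12.

12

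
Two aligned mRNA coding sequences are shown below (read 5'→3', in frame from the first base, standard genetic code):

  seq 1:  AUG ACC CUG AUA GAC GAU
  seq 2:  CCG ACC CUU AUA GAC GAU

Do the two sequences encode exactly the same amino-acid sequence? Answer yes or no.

no

Codon 1: AUG Met / CCG Pro — nonsynonymous.
Codon 2: ACC Thr / ACC Thr — identical.
Codon 3: CUG Leu / CUU Leu — synonymous.
Codon 4: AUA Ile / AUA Ile — identical.
Codon 5: GAC Asp / GAC Asp — identical.
Codon 6: GAU Asp / GAU Asp — identical.
Nonsynonymous differences: 1 → different protein.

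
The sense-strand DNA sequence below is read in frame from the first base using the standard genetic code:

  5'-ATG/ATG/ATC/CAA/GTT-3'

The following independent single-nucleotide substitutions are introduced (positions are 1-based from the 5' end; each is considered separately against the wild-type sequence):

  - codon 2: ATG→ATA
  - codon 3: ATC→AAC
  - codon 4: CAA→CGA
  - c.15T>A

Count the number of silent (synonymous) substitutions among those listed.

Codon 2: ATG (Met) → ATA (Ile) — missense.
Codon 3: ATC (Ile) → AAC (Asn) — missense.
Codon 4: CAA (Gln) → CGA (Arg) — missense.
Codon 5: GTT (Val) → GTA (Val) — synonymous.
Synonymous: 1 of 4.

1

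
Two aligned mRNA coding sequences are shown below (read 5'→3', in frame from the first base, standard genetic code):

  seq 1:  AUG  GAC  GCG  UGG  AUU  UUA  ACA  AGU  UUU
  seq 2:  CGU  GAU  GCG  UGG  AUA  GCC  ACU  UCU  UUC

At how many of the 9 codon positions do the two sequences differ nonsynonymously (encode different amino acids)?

2

Codon 1: AUG Met / CGU Arg — nonsynonymous.
Codon 2: GAC Asp / GAU Asp — synonymous.
Codon 3: GCG Ala / GCG Ala — identical.
Codon 4: UGG Trp / UGG Trp — identical.
Codon 5: AUU Ile / AUA Ile — synonymous.
Codon 6: UUA Leu / GCC Ala — nonsynonymous.
Codon 7: ACA Thr / ACU Thr — synonymous.
Codon 8: AGU Ser / UCU Ser — synonymous.
Codon 9: UUU Phe / UUC Phe — synonymous.
Nonsynonymous differences: 2.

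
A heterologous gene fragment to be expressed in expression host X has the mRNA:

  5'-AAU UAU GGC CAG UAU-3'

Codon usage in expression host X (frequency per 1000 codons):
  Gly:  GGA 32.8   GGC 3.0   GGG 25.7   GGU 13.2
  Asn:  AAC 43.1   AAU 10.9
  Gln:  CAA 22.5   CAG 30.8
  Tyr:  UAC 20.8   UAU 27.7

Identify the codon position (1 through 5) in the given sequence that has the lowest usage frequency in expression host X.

Codon 1 AAU (Asn): 10.9 per 1000.
Codon 2 UAU (Tyr): 27.7 per 1000.
Codon 3 GGC (Gly): 3.0 per 1000.
Codon 4 CAG (Gln): 30.8 per 1000.
Codon 5 UAU (Tyr): 27.7 per 1000.
Lowest frequency is 3.0 at codon 3.

3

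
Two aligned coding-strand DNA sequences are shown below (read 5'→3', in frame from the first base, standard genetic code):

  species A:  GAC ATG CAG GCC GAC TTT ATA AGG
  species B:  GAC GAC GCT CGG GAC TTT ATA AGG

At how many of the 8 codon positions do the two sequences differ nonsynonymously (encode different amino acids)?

3

Codon 1: GAC Asp / GAC Asp — identical.
Codon 2: ATG Met / GAC Asp — nonsynonymous.
Codon 3: CAG Gln / GCT Ala — nonsynonymous.
Codon 4: GCC Ala / CGG Arg — nonsynonymous.
Codon 5: GAC Asp / GAC Asp — identical.
Codon 6: TTT Phe / TTT Phe — identical.
Codon 7: ATA Ile / ATA Ile — identical.
Codon 8: AGG Arg / AGG Arg — identical.
Nonsynonymous differences: 3.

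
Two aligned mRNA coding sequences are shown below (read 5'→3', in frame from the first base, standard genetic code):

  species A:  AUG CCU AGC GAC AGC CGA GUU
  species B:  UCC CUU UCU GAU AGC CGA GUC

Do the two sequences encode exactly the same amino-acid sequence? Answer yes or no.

Codon 1: AUG Met / UCC Ser — nonsynonymous.
Codon 2: CCU Pro / CUU Leu — nonsynonymous.
Codon 3: AGC Ser / UCU Ser — synonymous.
Codon 4: GAC Asp / GAU Asp — synonymous.
Codon 5: AGC Ser / AGC Ser — identical.
Codon 6: CGA Arg / CGA Arg — identical.
Codon 7: GUU Val / GUC Val — synonymous.
Nonsynonymous differences: 2 → different protein.

no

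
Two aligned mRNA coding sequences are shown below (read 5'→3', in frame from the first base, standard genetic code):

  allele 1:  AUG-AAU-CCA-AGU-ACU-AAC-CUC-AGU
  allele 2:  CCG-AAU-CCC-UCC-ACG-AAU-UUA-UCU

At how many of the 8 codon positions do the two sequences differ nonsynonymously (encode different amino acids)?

1

Codon 1: AUG Met / CCG Pro — nonsynonymous.
Codon 2: AAU Asn / AAU Asn — identical.
Codon 3: CCA Pro / CCC Pro — synonymous.
Codon 4: AGU Ser / UCC Ser — synonymous.
Codon 5: ACU Thr / ACG Thr — synonymous.
Codon 6: AAC Asn / AAU Asn — synonymous.
Codon 7: CUC Leu / UUA Leu — synonymous.
Codon 8: AGU Ser / UCU Ser — synonymous.
Nonsynonymous differences: 1.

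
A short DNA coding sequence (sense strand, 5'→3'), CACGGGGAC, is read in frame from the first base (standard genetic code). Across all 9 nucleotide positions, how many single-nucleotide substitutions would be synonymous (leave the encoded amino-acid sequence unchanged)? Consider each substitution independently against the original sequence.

Codon 1 (CAC, His): 1 synonymous substitution.
Codon 2 (GGG, Gly): 3 synonymous substitutions.
Codon 3 (GAC, Asp): 1 synonymous substitution.
Total: 1 + 3 + 1 = 5.

5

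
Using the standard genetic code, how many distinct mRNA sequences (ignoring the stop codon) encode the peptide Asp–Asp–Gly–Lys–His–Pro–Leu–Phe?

3072

Asp: 2 codons.
Asp: 2 codons.
Gly: 4 codons.
Lys: 2 codons.
His: 2 codons.
Pro: 4 codons.
Leu: 6 codons.
Phe: 2 codons.
2 × 2 × 4 × 2 × 2 × 4 × 6 × 2 = 3072.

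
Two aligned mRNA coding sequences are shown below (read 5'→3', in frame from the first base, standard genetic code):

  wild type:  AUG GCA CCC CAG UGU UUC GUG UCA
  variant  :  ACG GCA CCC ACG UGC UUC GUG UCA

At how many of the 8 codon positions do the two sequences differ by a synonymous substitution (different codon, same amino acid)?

Codon 1: AUG Met / ACG Thr — nonsynonymous.
Codon 2: GCA Ala / GCA Ala — identical.
Codon 3: CCC Pro / CCC Pro — identical.
Codon 4: CAG Gln / ACG Thr — nonsynonymous.
Codon 5: UGU Cys / UGC Cys — synonymous.
Codon 6: UUC Phe / UUC Phe — identical.
Codon 7: GUG Val / GUG Val — identical.
Codon 8: UCA Ser / UCA Ser — identical.
Synonymous differences: 1.

1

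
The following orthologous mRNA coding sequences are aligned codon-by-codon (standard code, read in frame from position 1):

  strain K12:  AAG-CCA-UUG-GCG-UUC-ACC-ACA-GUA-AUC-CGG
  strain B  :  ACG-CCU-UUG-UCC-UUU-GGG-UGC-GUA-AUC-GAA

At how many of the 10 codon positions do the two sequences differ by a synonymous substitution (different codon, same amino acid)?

Codon 1: AAG Lys / ACG Thr — nonsynonymous.
Codon 2: CCA Pro / CCU Pro — synonymous.
Codon 3: UUG Leu / UUG Leu — identical.
Codon 4: GCG Ala / UCC Ser — nonsynonymous.
Codon 5: UUC Phe / UUU Phe — synonymous.
Codon 6: ACC Thr / GGG Gly — nonsynonymous.
Codon 7: ACA Thr / UGC Cys — nonsynonymous.
Codon 8: GUA Val / GUA Val — identical.
Codon 9: AUC Ile / AUC Ile — identical.
Codon 10: CGG Arg / GAA Glu — nonsynonymous.
Synonymous differences: 2.

2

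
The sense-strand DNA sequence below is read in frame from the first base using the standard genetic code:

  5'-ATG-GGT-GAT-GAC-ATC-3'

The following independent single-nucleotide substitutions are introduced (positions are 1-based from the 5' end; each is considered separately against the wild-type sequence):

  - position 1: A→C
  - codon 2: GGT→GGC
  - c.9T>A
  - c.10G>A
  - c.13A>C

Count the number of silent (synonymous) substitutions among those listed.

1

Codon 1: ATG (Met) → CTG (Leu) — missense.
Codon 2: GGT (Gly) → GGC (Gly) — synonymous.
Codon 3: GAT (Asp) → GAA (Glu) — missense.
Codon 4: GAC (Asp) → AAC (Asn) — missense.
Codon 5: ATC (Ile) → CTC (Leu) — missense.
Synonymous: 1 of 5.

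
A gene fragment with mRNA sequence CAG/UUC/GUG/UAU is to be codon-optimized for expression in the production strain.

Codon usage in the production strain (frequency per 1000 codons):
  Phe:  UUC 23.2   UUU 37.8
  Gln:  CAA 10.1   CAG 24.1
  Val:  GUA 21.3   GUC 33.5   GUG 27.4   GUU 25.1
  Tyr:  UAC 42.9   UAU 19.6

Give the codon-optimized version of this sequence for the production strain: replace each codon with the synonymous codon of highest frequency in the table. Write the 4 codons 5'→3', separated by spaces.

CAG UUU GUC UAC

Codon 1 (Gln): best is CAG at 24.1.
Codon 2 (Phe): best is UUU at 37.8.
Codon 3 (Val): best is GUC at 33.5.
Codon 4 (Tyr): best is UAC at 42.9.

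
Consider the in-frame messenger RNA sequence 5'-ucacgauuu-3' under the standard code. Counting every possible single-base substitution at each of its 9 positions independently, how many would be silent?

Codon 1 (UCA, Ser): 3 synonymous substitutions.
Codon 2 (CGA, Arg): 4 synonymous substitutions.
Codon 3 (UUU, Phe): 1 synonymous substitution.
Total: 3 + 4 + 1 = 8.

8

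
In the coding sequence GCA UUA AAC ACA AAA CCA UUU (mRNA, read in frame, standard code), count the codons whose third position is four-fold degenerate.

Codon 1 GCA (Ala): third position 4-fold.
Codon 2 UUA (Leu): third position 2-fold.
Codon 3 AAC (Asn): third position 2-fold.
Codon 4 ACA (Thr): third position 4-fold.
Codon 5 AAA (Lys): third position 2-fold.
Codon 6 CCA (Pro): third position 4-fold.
Codon 7 UUU (Phe): third position 2-fold.
Four-fold degenerate third positions: 3.

3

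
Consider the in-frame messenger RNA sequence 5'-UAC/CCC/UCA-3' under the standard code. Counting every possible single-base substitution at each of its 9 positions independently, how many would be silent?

7

Codon 1 (UAC, Tyr): 1 synonymous substitution.
Codon 2 (CCC, Pro): 3 synonymous substitutions.
Codon 3 (UCA, Ser): 3 synonymous substitutions.
Total: 1 + 3 + 3 = 7.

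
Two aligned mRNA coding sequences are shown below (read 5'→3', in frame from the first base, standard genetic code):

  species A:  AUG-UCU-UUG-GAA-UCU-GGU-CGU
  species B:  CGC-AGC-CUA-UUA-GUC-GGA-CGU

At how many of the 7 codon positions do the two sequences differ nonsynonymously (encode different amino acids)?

3

Codon 1: AUG Met / CGC Arg — nonsynonymous.
Codon 2: UCU Ser / AGC Ser — synonymous.
Codon 3: UUG Leu / CUA Leu — synonymous.
Codon 4: GAA Glu / UUA Leu — nonsynonymous.
Codon 5: UCU Ser / GUC Val — nonsynonymous.
Codon 6: GGU Gly / GGA Gly — synonymous.
Codon 7: CGU Arg / CGU Arg — identical.
Nonsynonymous differences: 3.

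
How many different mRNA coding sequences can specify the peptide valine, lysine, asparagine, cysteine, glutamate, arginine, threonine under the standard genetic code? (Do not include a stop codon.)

Val: 4 codons.
Lys: 2 codons.
Asn: 2 codons.
Cys: 2 codons.
Glu: 2 codons.
Arg: 6 codons.
Thr: 4 codons.
4 × 2 × 2 × 2 × 2 × 6 × 4 = 1536.

1536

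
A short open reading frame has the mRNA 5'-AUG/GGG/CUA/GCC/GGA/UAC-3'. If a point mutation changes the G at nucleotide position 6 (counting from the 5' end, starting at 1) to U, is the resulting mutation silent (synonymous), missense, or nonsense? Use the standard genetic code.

silent

Position 6 falls in codon 2: GGG → Gly.
After the substitution the codon is GGU → Gly.
Both encode Gly, so the change is synonymous.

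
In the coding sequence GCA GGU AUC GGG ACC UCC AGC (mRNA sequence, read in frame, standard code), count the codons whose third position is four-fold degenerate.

Codon 1 GCA (Ala): third position 4-fold.
Codon 2 GGU (Gly): third position 4-fold.
Codon 3 AUC (Ile): third position 3-fold.
Codon 4 GGG (Gly): third position 4-fold.
Codon 5 ACC (Thr): third position 4-fold.
Codon 6 UCC (Ser): third position 4-fold.
Codon 7 AGC (Ser): third position 2-fold.
Four-fold degenerate third positions: 5.

5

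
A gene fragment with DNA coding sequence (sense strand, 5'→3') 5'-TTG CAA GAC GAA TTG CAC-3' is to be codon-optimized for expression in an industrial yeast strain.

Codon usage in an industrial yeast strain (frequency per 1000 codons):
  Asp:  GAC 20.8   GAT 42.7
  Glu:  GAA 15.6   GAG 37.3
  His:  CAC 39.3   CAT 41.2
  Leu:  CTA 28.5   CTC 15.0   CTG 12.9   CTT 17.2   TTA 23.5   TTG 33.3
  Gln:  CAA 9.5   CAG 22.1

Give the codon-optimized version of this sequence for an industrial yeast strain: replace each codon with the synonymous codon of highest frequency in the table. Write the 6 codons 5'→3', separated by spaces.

Codon 1 (Leu): best is TTG at 33.3.
Codon 2 (Gln): best is CAG at 22.1.
Codon 3 (Asp): best is GAT at 42.7.
Codon 4 (Glu): best is GAG at 37.3.
Codon 5 (Leu): best is TTG at 33.3.
Codon 6 (His): best is CAT at 41.2.

TTG CAG GAT GAG TTG CAT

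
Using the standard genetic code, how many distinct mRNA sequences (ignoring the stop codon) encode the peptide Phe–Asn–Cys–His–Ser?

96

Phe: 2 codons.
Asn: 2 codons.
Cys: 2 codons.
His: 2 codons.
Ser: 6 codons.
2 × 2 × 2 × 2 × 6 = 96.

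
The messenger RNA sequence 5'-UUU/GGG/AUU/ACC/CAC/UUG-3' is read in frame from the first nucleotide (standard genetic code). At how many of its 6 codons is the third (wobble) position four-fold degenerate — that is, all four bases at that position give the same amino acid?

Codon 1 UUU (Phe): third position 2-fold.
Codon 2 GGG (Gly): third position 4-fold.
Codon 3 AUU (Ile): third position 3-fold.
Codon 4 ACC (Thr): third position 4-fold.
Codon 5 CAC (His): third position 2-fold.
Codon 6 UUG (Leu): third position 2-fold.
Four-fold degenerate third positions: 2.

2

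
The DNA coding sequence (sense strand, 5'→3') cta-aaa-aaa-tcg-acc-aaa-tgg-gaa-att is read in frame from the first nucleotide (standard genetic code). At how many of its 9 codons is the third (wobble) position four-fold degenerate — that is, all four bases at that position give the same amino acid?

Codon 1 CTA (Leu): third position 4-fold.
Codon 2 AAA (Lys): third position 2-fold.
Codon 3 AAA (Lys): third position 2-fold.
Codon 4 TCG (Ser): third position 4-fold.
Codon 5 ACC (Thr): third position 4-fold.
Codon 6 AAA (Lys): third position 2-fold.
Codon 7 TGG (Trp): third position 1-fold.
Codon 8 GAA (Glu): third position 2-fold.
Codon 9 ATT (Ile): third position 3-fold.
Four-fold degenerate third positions: 3.

3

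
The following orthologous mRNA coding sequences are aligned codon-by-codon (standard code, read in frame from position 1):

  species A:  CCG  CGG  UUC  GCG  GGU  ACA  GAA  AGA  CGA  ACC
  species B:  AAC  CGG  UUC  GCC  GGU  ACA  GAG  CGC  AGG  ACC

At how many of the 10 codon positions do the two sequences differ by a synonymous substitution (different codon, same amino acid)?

4

Codon 1: CCG Pro / AAC Asn — nonsynonymous.
Codon 2: CGG Arg / CGG Arg — identical.
Codon 3: UUC Phe / UUC Phe — identical.
Codon 4: GCG Ala / GCC Ala — synonymous.
Codon 5: GGU Gly / GGU Gly — identical.
Codon 6: ACA Thr / ACA Thr — identical.
Codon 7: GAA Glu / GAG Glu — synonymous.
Codon 8: AGA Arg / CGC Arg — synonymous.
Codon 9: CGA Arg / AGG Arg — synonymous.
Codon 10: ACC Thr / ACC Thr — identical.
Synonymous differences: 4.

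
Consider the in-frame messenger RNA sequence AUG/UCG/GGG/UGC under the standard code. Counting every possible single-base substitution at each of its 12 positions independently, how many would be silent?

7

Codon 1 (AUG, Met): 0 synonymous substitutions.
Codon 2 (UCG, Ser): 3 synonymous substitutions.
Codon 3 (GGG, Gly): 3 synonymous substitutions.
Codon 4 (UGC, Cys): 1 synonymous substitution.
Total: 0 + 3 + 3 + 1 = 7.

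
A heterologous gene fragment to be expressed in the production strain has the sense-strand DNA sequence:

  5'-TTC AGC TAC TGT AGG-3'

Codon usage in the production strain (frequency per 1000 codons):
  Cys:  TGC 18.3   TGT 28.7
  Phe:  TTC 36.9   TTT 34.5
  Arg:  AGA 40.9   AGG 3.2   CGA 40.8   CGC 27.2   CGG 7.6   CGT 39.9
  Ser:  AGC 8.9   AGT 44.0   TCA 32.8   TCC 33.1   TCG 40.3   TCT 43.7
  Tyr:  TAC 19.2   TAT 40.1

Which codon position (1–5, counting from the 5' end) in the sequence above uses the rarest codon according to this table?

5

Codon 1 TTC (Phe): 36.9 per 1000.
Codon 2 AGC (Ser): 8.9 per 1000.
Codon 3 TAC (Tyr): 19.2 per 1000.
Codon 4 TGT (Cys): 28.7 per 1000.
Codon 5 AGG (Arg): 3.2 per 1000.
Lowest frequency is 3.2 at codon 5.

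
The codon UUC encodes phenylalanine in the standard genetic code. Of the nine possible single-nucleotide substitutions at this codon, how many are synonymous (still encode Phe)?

Position 1: none → 0 synonymous.
Position 2: none → 0 synonymous.
Position 3: UUU → 1 synonymous.
Total: 0 + 0 + 1 = 1.

1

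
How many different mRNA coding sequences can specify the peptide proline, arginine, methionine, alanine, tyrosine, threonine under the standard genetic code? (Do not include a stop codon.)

Pro: 4 codons.
Arg: 6 codons.
Met: 1 codon.
Ala: 4 codons.
Tyr: 2 codons.
Thr: 4 codons.
4 × 6 × 1 × 4 × 2 × 4 = 768.

768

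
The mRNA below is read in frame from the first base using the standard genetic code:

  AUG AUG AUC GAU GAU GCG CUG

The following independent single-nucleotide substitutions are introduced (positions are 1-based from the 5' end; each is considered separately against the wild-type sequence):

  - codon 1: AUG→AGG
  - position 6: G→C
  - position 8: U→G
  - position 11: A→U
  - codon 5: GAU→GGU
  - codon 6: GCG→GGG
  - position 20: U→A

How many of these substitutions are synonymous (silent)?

0

Codon 1: AUG (Met) → AGG (Arg) — missense.
Codon 2: AUG (Met) → AUC (Ile) — missense.
Codon 3: AUC (Ile) → AGC (Ser) — missense.
Codon 4: GAU (Asp) → GUU (Val) — missense.
Codon 5: GAU (Asp) → GGU (Gly) — missense.
Codon 6: GCG (Ala) → GGG (Gly) — missense.
Codon 7: CUG (Leu) → CAG (Gln) — missense.
Synonymous: 0 of 7.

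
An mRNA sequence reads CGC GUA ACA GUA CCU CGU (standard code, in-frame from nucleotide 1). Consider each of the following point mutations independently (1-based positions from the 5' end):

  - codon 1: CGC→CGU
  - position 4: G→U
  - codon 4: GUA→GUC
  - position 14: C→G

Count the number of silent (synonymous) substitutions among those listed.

2

Codon 1: CGC (Arg) → CGU (Arg) — synonymous.
Codon 2: GUA (Val) → UUA (Leu) — missense.
Codon 4: GUA (Val) → GUC (Val) — synonymous.
Codon 5: CCU (Pro) → CGU (Arg) — missense.
Synonymous: 2 of 4.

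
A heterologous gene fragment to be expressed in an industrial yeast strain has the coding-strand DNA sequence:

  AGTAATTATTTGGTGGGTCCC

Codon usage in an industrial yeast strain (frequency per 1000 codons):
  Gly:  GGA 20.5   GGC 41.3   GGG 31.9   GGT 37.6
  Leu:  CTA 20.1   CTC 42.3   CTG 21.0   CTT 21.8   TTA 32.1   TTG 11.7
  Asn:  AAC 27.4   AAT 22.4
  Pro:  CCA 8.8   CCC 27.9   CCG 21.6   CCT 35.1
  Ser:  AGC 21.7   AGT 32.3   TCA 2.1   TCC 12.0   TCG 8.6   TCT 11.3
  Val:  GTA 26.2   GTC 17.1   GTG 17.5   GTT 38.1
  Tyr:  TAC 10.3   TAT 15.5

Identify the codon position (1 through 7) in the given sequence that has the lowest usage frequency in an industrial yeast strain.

4

Codon 1 AGT (Ser): 32.3 per 1000.
Codon 2 AAT (Asn): 22.4 per 1000.
Codon 3 TAT (Tyr): 15.5 per 1000.
Codon 4 TTG (Leu): 11.7 per 1000.
Codon 5 GTG (Val): 17.5 per 1000.
Codon 6 GGT (Gly): 37.6 per 1000.
Codon 7 CCC (Pro): 27.9 per 1000.
Lowest frequency is 11.7 at codon 4.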